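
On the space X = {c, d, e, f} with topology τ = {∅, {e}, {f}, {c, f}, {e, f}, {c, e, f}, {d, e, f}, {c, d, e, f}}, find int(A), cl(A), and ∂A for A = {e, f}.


int(A) = {e, f}, cl(A) = {c, d, e, f}, ∂A = {c, d}.

Closed sets in (X, τ) are complements of opens:
  closed(X, τ) = {∅, {c}, {d}, {c, d}, {d, e}, {c, d, e}, {c, d, f}, {c, d, e, f}}.
int(A) = ⋃ {U ∈ τ : U ⊆ A}. Opens contained in A: ∅, {e}, {f}, {e, f}.
Taking the union of these: int(A) = {e, f}.
cl(A) = ⋂ {C closed : A ⊆ C}. Closed sets containing A: {c, d, e, f}.
Intersecting these: cl(A) = {c, d, e, f}.
∂A = cl(A) ∖ int(A) = {c, d, e, f} ∖ {e, f} = {c, d}.


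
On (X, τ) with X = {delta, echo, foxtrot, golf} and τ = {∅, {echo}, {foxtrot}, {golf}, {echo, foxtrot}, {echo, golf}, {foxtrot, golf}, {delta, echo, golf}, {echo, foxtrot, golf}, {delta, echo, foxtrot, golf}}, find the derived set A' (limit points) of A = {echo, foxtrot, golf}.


A' = {delta}

For each x ∈ X, list the open sets U ∈ τ with x ∈ U, then check whether U ∩ (A ∖ {x}) ≠ ∅ for every such U.
  x = delta: opens ∋ x are {delta, echo, golf}, {delta, echo, foxtrot, golf}; each meets A ∖ {delta}, so x IS a limit point.
  x = echo: open {echo} ∋ x has {echo} ∩ (A ∖ {echo}) = ∅, so x is NOT a limit point.
  x = foxtrot: open {foxtrot} ∋ x has {foxtrot} ∩ (A ∖ {foxtrot}) = ∅, so x is NOT a limit point.
  x = golf: open {golf} ∋ x has {golf} ∩ (A ∖ {golf}) = ∅, so x is NOT a limit point.
Collecting: A' = {delta}.


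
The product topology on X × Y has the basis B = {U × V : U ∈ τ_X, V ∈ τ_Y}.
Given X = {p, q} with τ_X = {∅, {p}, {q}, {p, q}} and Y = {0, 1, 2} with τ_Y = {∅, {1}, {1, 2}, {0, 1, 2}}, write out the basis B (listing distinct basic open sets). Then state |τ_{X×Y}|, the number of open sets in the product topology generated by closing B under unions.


Basis B = {∅ × ∅, {p} × {1}, {q} × {1}, {p} × {1, 2}, {p, q} × {1}, {q} × {1, 2}, {p} × {0, 1, 2}, {q} × {0, 1, 2}, {p, q} × {1, 2}, {p, q} × {0, 1, 2}}; |τ_{X×Y}| = 16.

Enumerate products U × V with U ∈ τ_X, V ∈ τ_Y (deduplicated):
  ∅ × ∅ = {} (∅)
  {p} × {1} = {(p,1)}
  {q} × {1} = {(q,1)}
  {p} × {1, 2} = {(p,1), (p,2)}
  {p, q} × {1} = {(p,1), (q,1)}
  {q} × {1, 2} = {(q,1), (q,2)}
  {p} × {0, 1, 2} = {(p,0), (p,1), (p,2)}
  {q} × {0, 1, 2} = {(q,0), (q,1), (q,2)}
  {p, q} × {1, 2} = {(p,1), (p,2), (q,1), (q,2)}
  {p, q} × {0, 1, 2} = {(p,0), (p,1), (p,2), (q,0), (q,1), (q,2)}
These 10 distinct sets form the basis B.
Close under arbitrary unions to get τ_{X×Y}; counting gives |τ_{X×Y}| = 16.


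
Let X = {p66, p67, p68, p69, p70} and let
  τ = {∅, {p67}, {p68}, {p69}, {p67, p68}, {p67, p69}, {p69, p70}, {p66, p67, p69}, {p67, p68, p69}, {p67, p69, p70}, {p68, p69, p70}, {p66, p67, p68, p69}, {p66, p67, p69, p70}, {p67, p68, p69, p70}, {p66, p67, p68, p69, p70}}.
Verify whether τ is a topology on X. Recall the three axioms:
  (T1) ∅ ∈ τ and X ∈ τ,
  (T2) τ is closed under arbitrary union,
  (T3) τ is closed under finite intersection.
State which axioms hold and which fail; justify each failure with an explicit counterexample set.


τ is NOT a topology on X.

Axiom (T1): ∅ ∈ τ? Yes; X ∈ τ? Yes.
Axiom (T2/T3): check pairwise unions and intersections of members of τ.
Counterexample for (T2): {p68} ∪ {p69} = {p68, p69} ∉ τ. Therefore τ is NOT a topology.


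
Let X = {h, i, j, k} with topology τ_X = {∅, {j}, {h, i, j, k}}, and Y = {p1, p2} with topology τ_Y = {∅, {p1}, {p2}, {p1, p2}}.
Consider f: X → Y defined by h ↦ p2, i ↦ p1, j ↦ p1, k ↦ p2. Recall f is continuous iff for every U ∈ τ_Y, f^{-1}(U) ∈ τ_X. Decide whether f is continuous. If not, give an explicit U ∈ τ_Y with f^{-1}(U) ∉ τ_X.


f is NOT continuous.

Compute f^{-1}(U) for each U ∈ τ_Y:
  U = ∅: f^{-1}(U) = ∅ ∈ τ_X ✓.
  U = {p1}: f^{-1}(U) = {i, j} ∉ τ_X ✗.
  U = {p2}: f^{-1}(U) = {h, k} ∉ τ_X ✗.
  U = {p1, p2}: f^{-1}(U) = {h, i, j, k} ∈ τ_X ✓.
Found U = {p1} with f^{-1}(U) = {i, j} not in τ_X. Therefore f is NOT continuous.


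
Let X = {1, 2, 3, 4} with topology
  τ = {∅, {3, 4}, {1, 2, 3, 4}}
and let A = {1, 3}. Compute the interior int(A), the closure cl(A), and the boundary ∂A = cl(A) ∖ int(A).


int(A) = ∅, cl(A) = {1, 2, 3, 4}, ∂A = {1, 2, 3, 4}.

Closed sets in (X, τ) are complements of opens:
  closed(X, τ) = {∅, {1, 2}, {1, 2, 3, 4}}.
int(A) = ⋃ {U ∈ τ : U ⊆ A}. Opens contained in A: ∅.
Taking the union of these: int(A) = ∅.
cl(A) = ⋂ {C closed : A ⊆ C}. Closed sets containing A: {1, 2, 3, 4}.
Intersecting these: cl(A) = {1, 2, 3, 4}.
∂A = cl(A) ∖ int(A) = {1, 2, 3, 4} ∖ ∅ = {1, 2, 3, 4}.


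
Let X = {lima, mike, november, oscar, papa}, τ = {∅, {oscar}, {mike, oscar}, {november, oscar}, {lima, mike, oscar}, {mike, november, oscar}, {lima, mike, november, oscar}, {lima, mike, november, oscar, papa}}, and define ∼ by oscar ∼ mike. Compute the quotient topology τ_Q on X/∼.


X/∼ = {[lima], [mike=oscar], [november], [papa]}; |τ_Q| = 6.

Equivalence classes: [lima], [mike=oscar], [november], [papa].
Quotient map π: X → X/∼ sends lima ↦ [lima], mike ↦ [mike=oscar], november ↦ [november], oscar ↦ [mike=oscar], papa ↦ [papa].
For each subset V ⊆ X/∼, compute π^{-1}(V) ⊆ X and check whether π^{-1}(V) ∈ τ. V is open in τ_Q iff π^{-1}(V) ∈ τ.
  V = {}: π^{-1}(V) = ∅ ∈ τ ✓.
  V = {[lima]}: π^{-1}(V) = {lima} ∉ τ ✗.
  V = {[mike=oscar]}: π^{-1}(V) = {mike, oscar} ∈ τ ✓.
  V = {[lima], [mike=oscar]}: π^{-1}(V) = {lima, mike, oscar} ∈ τ ✓.
  V = {[november]}: π^{-1}(V) = {november} ∉ τ ✗.
  V = {[lima], [november]}: π^{-1}(V) = {lima, november} ∉ τ ✗.
  V = {[mike=oscar], [november]}: π^{-1}(V) = {mike, november, oscar} ∈ τ ✓.
  V = {[lima], [mike=oscar], [november]}: π^{-1}(V) = {lima, mike, november, oscar} ∈ τ ✓.
  V = {[papa]}: π^{-1}(V) = {papa} ∉ τ ✗.
  V = {[lima], [papa]}: π^{-1}(V) = {lima, papa} ∉ τ ✗.
  V = {[mike=oscar], [papa]}: π^{-1}(V) = {mike, oscar, papa} ∉ τ ✗.
  V = {[lima], [mike=oscar], [papa]}: π^{-1}(V) = {lima, mike, oscar, papa} ∉ τ ✗.
  V = {[november], [papa]}: π^{-1}(V) = {november, papa} ∉ τ ✗.
  V = {[lima], [november], [papa]}: π^{-1}(V) = {lima, november, papa} ∉ τ ✗.
  V = {[mike=oscar], [november], [papa]}: π^{-1}(V) = {mike, november, oscar, papa} ∉ τ ✗.
  V = {[lima], [mike=oscar], [november], [papa]}: π^{-1}(V) = {lima, mike, november, oscar, papa} ∈ τ ✓.
Open sets in the quotient: τ_Q = {{}, {[mike=oscar]}, {[lima], [mike=oscar]}, {[mike=oscar], [november]}, {[lima], [mike=oscar], [november]}, {[lima], [mike=oscar], [november], [papa]}} (6 elements).


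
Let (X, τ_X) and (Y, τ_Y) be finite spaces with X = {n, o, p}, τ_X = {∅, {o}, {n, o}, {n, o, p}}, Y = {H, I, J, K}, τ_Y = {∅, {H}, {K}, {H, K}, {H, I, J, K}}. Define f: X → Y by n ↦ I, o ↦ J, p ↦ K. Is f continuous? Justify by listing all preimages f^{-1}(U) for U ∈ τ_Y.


f is NOT continuous.

Compute f^{-1}(U) for each U ∈ τ_Y:
  U = ∅: f^{-1}(U) = ∅ ∈ τ_X ✓.
  U = {H}: f^{-1}(U) = ∅ ∈ τ_X ✓.
  U = {K}: f^{-1}(U) = {p} ∉ τ_X ✗.
  U = {H, K}: f^{-1}(U) = {p} ∉ τ_X ✗.
  U = {H, I, J, K}: f^{-1}(U) = {n, o, p} ∈ τ_X ✓.
Found U = {K} with f^{-1}(U) = {p} not in τ_X. Therefore f is NOT continuous.


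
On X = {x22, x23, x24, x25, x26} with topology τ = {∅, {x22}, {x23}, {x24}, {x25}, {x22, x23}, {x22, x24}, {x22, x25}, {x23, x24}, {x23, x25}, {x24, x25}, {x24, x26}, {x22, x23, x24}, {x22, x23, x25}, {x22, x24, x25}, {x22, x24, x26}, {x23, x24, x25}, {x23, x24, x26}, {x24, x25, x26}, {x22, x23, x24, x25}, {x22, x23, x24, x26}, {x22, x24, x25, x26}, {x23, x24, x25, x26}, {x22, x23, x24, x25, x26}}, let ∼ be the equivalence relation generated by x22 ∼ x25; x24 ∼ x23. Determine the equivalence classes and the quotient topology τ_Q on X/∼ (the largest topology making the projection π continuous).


X/∼ = {[x22=x25], [x23=x24], [x26]}; |τ_Q| = 6.

Equivalence classes: [x22=x25], [x23=x24], [x26].
Quotient map π: X → X/∼ sends x22 ↦ [x22=x25], x23 ↦ [x23=x24], x24 ↦ [x23=x24], x25 ↦ [x22=x25], x26 ↦ [x26].
For each subset V ⊆ X/∼, compute π^{-1}(V) ⊆ X and check whether π^{-1}(V) ∈ τ. V is open in τ_Q iff π^{-1}(V) ∈ τ.
  V = {}: π^{-1}(V) = ∅ ∈ τ ✓.
  V = {[x22=x25]}: π^{-1}(V) = {x22, x25} ∈ τ ✓.
  V = {[x23=x24]}: π^{-1}(V) = {x23, x24} ∈ τ ✓.
  V = {[x22=x25], [x23=x24]}: π^{-1}(V) = {x22, x23, x24, x25} ∈ τ ✓.
  V = {[x26]}: π^{-1}(V) = {x26} ∉ τ ✗.
  V = {[x22=x25], [x26]}: π^{-1}(V) = {x22, x25, x26} ∉ τ ✗.
  V = {[x23=x24], [x26]}: π^{-1}(V) = {x23, x24, x26} ∈ τ ✓.
  V = {[x22=x25], [x23=x24], [x26]}: π^{-1}(V) = {x22, x23, x24, x25, x26} ∈ τ ✓.
Open sets in the quotient: τ_Q = {{}, {[x22=x25]}, {[x23=x24]}, {[x22=x25], [x23=x24]}, {[x23=x24], [x26]}, {[x22=x25], [x23=x24], [x26]}} (6 elements).


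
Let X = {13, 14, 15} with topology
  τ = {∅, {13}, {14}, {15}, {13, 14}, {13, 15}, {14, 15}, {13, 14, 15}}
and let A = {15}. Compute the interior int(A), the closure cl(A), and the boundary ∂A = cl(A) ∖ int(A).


int(A) = {15}, cl(A) = {15}, ∂A = ∅.

Closed sets in (X, τ) are complements of opens:
  closed(X, τ) = {∅, {13}, {14}, {15}, {13, 14}, {13, 15}, {14, 15}, {13, 14, 15}}.
int(A) = ⋃ {U ∈ τ : U ⊆ A}. Opens contained in A: ∅, {15}.
Taking the union of these: int(A) = {15}.
cl(A) = ⋂ {C closed : A ⊆ C}. Closed sets containing A: {15}, {13, 15}, {14, 15}, {13, 14, 15}.
Intersecting these: cl(A) = {15}.
∂A = cl(A) ∖ int(A) = {15} ∖ {15} = ∅.


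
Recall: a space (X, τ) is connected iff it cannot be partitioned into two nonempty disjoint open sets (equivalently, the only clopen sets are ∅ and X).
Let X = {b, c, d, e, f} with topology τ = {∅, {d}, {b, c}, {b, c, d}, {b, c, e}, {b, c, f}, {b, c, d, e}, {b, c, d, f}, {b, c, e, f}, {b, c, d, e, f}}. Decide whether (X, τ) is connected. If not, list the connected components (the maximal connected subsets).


(X, τ) is disconnected; components = [{d}, {b, c, e, f}].

Find clopen sets (U ∈ τ with X ∖ U ∈ τ):
  U = ∅, X ∖ U = {b, c, d, e, f} — both open, so U is clopen.
  U = {d}, X ∖ U = {b, c, e, f} — both open, so U is clopen.
  U = {b, c, e, f}, X ∖ U = {d} — both open, so U is clopen.
  U = {b, c, d, e, f}, X ∖ U = ∅ — both open, so U is clopen.
Nontrivial clopen(s) exist: e.g. {b, c, e, f}. So (X, τ) is disconnected.
Compute connected components by grouping points that agree on all clopens:
  component: {d}
  component: {b, c, e, f}


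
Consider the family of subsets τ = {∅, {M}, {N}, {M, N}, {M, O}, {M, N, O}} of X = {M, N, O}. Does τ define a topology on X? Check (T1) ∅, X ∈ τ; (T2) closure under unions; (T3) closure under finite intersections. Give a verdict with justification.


τ IS a topology on X.

Axiom (T1): ∅ ∈ τ? Yes; X ∈ τ? Yes.
Axiom (T2/T3): check pairwise unions and intersections of members of τ.
All pairwise intersections and unions checked — each lies in τ. Therefore τ satisfies (T1), (T2), (T3): it IS a topology on X.


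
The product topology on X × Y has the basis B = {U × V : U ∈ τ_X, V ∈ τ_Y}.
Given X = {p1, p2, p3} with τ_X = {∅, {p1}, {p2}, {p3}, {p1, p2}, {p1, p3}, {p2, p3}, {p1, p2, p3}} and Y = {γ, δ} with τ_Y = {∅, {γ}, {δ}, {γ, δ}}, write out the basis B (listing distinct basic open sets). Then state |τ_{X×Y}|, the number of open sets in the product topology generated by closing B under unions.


Basis B = {∅ × ∅, {p1} × {γ}, {p1} × {δ}, {p2} × {γ}, {p2} × {δ}, {p3} × {γ}, {p3} × {δ}, {p1} × {γ, δ}, {p1, p2} × {γ}, {p1, p3} × {γ}, {p1, p2} × {δ}, {p1, p3} × {δ}, {p2} × {γ, δ}, {p2, p3} × {γ}, {p2, p3} × {δ}, {p3} × {γ, δ}, {p1, p2, p3} × {γ}, {p1, p2, p3} × {δ}, {p1, p2} × {γ, δ}, {p1, p3} × {γ, δ}, {p2, p3} × {γ, δ}, {p1, p2, p3} × {γ, δ}}; |τ_{X×Y}| = 64.

Enumerate products U × V with U ∈ τ_X, V ∈ τ_Y (deduplicated):
  ∅ × ∅ = {} (∅)
  {p1} × {γ} = {(p1,γ)}
  {p1} × {δ} = {(p1,δ)}
  {p2} × {γ} = {(p2,γ)}
  {p2} × {δ} = {(p2,δ)}
  {p3} × {γ} = {(p3,γ)}
  {p3} × {δ} = {(p3,δ)}
  {p1} × {γ, δ} = {(p1,γ), (p1,δ)}
  {p1, p2} × {γ} = {(p1,γ), (p2,γ)}
  {p1, p3} × {γ} = {(p1,γ), (p3,γ)}
  {p1, p2} × {δ} = {(p1,δ), (p2,δ)}
  {p1, p3} × {δ} = {(p1,δ), (p3,δ)}
  {p2} × {γ, δ} = {(p2,γ), (p2,δ)}
  {p2, p3} × {γ} = {(p2,γ), (p3,γ)}
  {p2, p3} × {δ} = {(p2,δ), (p3,δ)}
  {p3} × {γ, δ} = {(p3,γ), (p3,δ)}
  {p1, p2, p3} × {γ} = {(p1,γ), (p2,γ), (p3,γ)}
  {p1, p2, p3} × {δ} = {(p1,δ), (p2,δ), (p3,δ)}
  {p1, p2} × {γ, δ} = {(p1,γ), (p1,δ), (p2,γ), (p2,δ)}
  {p1, p3} × {γ, δ} = {(p1,γ), (p1,δ), (p3,γ), (p3,δ)}
  {p2, p3} × {γ, δ} = {(p2,γ), (p2,δ), (p3,γ), (p3,δ)}
  {p1, p2, p3} × {γ, δ} = {(p1,γ), (p1,δ), (p2,γ), (p2,δ), (p3,γ), (p3,δ)}
These 22 distinct sets form the basis B.
Close under arbitrary unions to get τ_{X×Y}; counting gives |τ_{X×Y}| = 64.


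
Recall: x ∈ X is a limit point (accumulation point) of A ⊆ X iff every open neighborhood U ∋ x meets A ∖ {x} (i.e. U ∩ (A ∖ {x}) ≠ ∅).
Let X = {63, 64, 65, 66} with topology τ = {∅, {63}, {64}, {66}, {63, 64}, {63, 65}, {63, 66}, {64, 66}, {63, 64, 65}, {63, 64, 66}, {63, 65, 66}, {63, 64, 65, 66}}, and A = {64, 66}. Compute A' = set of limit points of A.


A' = ∅

For each x ∈ X, list the open sets U ∈ τ with x ∈ U, then check whether U ∩ (A ∖ {x}) ≠ ∅ for every such U.
  x = 63: open {63} ∋ x has {63} ∩ (A ∖ {63}) = ∅, so x is NOT a limit point.
  x = 64: open {64} ∋ x has {64} ∩ (A ∖ {64}) = ∅, so x is NOT a limit point.
  x = 65: open {63, 65} ∋ x has {63, 65} ∩ (A ∖ {65}) = ∅, so x is NOT a limit point.
  x = 66: open {66} ∋ x has {66} ∩ (A ∖ {66}) = ∅, so x is NOT a limit point.
Collecting: A' = ∅.


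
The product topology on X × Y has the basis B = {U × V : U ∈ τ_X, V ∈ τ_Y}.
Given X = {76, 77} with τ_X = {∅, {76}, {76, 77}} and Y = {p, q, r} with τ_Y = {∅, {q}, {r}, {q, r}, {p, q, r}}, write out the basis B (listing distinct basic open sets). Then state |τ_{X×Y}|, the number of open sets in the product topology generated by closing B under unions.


Basis B = {∅ × ∅, {76} × {q}, {76} × {r}, {76} × {q, r}, {76, 77} × {q}, {76, 77} × {r}, {76} × {p, q, r}, {76, 77} × {q, r}, {76, 77} × {p, q, r}}; |τ_{X×Y}| = 14.

Enumerate products U × V with U ∈ τ_X, V ∈ τ_Y (deduplicated):
  ∅ × ∅ = {} (∅)
  {76} × {q} = {(76,q)}
  {76} × {r} = {(76,r)}
  {76} × {q, r} = {(76,q), (76,r)}
  {76, 77} × {q} = {(76,q), (77,q)}
  {76, 77} × {r} = {(76,r), (77,r)}
  {76} × {p, q, r} = {(76,p), (76,q), (76,r)}
  {76, 77} × {q, r} = {(76,q), (76,r), (77,q), (77,r)}
  {76, 77} × {p, q, r} = {(76,p), (76,q), (76,r), (77,p), (77,q), (77,r)}
These 9 distinct sets form the basis B.
Close under arbitrary unions to get τ_{X×Y}; counting gives |τ_{X×Y}| = 14.


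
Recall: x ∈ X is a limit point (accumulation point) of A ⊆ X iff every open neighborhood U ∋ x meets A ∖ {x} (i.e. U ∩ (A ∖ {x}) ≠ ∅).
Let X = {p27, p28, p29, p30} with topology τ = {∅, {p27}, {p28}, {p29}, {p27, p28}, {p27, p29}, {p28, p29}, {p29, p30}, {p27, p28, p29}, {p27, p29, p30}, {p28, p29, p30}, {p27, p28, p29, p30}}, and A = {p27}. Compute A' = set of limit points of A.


A' = ∅

For each x ∈ X, list the open sets U ∈ τ with x ∈ U, then check whether U ∩ (A ∖ {x}) ≠ ∅ for every such U.
  x = p27: open {p27} ∋ x has {p27} ∩ (A ∖ {p27}) = ∅, so x is NOT a limit point.
  x = p28: open {p28} ∋ x has {p28} ∩ (A ∖ {p28}) = ∅, so x is NOT a limit point.
  x = p29: open {p29} ∋ x has {p29} ∩ (A ∖ {p29}) = ∅, so x is NOT a limit point.
  x = p30: open {p29, p30} ∋ x has {p29, p30} ∩ (A ∖ {p30}) = ∅, so x is NOT a limit point.
Collecting: A' = ∅.


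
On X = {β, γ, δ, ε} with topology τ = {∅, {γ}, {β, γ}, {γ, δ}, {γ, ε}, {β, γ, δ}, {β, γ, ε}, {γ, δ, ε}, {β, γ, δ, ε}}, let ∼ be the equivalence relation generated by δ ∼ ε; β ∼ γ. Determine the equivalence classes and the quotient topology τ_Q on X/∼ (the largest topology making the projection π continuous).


X/∼ = {[β=γ], [δ=ε]}; |τ_Q| = 3.

Equivalence classes: [β=γ], [δ=ε].
Quotient map π: X → X/∼ sends β ↦ [β=γ], γ ↦ [β=γ], δ ↦ [δ=ε], ε ↦ [δ=ε].
For each subset V ⊆ X/∼, compute π^{-1}(V) ⊆ X and check whether π^{-1}(V) ∈ τ. V is open in τ_Q iff π^{-1}(V) ∈ τ.
  V = {}: π^{-1}(V) = ∅ ∈ τ ✓.
  V = {[β=γ]}: π^{-1}(V) = {β, γ} ∈ τ ✓.
  V = {[δ=ε]}: π^{-1}(V) = {δ, ε} ∉ τ ✗.
  V = {[β=γ], [δ=ε]}: π^{-1}(V) = {β, γ, δ, ε} ∈ τ ✓.
Open sets in the quotient: τ_Q = {{}, {[β=γ]}, {[β=γ], [δ=ε]}} (3 elements).


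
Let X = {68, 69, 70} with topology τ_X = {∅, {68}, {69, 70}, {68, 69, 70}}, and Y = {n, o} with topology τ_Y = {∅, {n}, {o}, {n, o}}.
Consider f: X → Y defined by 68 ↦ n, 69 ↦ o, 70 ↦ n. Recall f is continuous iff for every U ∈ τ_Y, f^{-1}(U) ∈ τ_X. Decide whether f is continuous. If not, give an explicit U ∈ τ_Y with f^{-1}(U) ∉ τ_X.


f is NOT continuous.

Compute f^{-1}(U) for each U ∈ τ_Y:
  U = ∅: f^{-1}(U) = ∅ ∈ τ_X ✓.
  U = {n}: f^{-1}(U) = {68, 70} ∉ τ_X ✗.
  U = {o}: f^{-1}(U) = {69} ∉ τ_X ✗.
  U = {n, o}: f^{-1}(U) = {68, 69, 70} ∈ τ_X ✓.
Found U = {n} with f^{-1}(U) = {68, 70} not in τ_X. Therefore f is NOT continuous.


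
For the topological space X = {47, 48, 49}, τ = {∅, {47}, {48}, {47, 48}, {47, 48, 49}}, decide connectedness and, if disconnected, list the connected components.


(X, τ) is connected.

Find clopen sets (U ∈ τ with X ∖ U ∈ τ):
  U = ∅, X ∖ U = {47, 48, 49} — both open, so U is clopen.
  U = {47, 48, 49}, X ∖ U = ∅ — both open, so U is clopen.
Only trivial clopens (∅ and X) exist, so (X, τ) is connected.
Compute connected components by grouping points that agree on all clopens:
  component: {47, 48, 49}


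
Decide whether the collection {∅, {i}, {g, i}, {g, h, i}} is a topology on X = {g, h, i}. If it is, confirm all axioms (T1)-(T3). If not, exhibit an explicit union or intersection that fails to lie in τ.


τ IS a topology on X.

Axiom (T1): ∅ ∈ τ? Yes; X ∈ τ? Yes.
Axiom (T2/T3): check pairwise unions and intersections of members of τ.
All pairwise intersections and unions checked — each lies in τ. Therefore τ satisfies (T1), (T2), (T3): it IS a topology on X.


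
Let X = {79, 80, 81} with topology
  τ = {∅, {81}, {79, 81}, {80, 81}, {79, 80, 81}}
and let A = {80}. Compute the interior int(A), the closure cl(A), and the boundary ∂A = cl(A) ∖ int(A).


int(A) = ∅, cl(A) = {80}, ∂A = {80}.

Closed sets in (X, τ) are complements of opens:
  closed(X, τ) = {∅, {79}, {80}, {79, 80}, {79, 80, 81}}.
int(A) = ⋃ {U ∈ τ : U ⊆ A}. Opens contained in A: ∅.
Taking the union of these: int(A) = ∅.
cl(A) = ⋂ {C closed : A ⊆ C}. Closed sets containing A: {80}, {79, 80}, {79, 80, 81}.
Intersecting these: cl(A) = {80}.
∂A = cl(A) ∖ int(A) = {80} ∖ ∅ = {80}.


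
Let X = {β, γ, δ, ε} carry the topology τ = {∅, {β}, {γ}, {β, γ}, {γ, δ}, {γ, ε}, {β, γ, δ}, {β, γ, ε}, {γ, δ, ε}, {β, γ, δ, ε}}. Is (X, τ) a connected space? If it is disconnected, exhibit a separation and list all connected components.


(X, τ) is disconnected; components = [{β}, {γ, δ, ε}].

Find clopen sets (U ∈ τ with X ∖ U ∈ τ):
  U = ∅, X ∖ U = {β, γ, δ, ε} — both open, so U is clopen.
  U = {β}, X ∖ U = {γ, δ, ε} — both open, so U is clopen.
  U = {γ, δ, ε}, X ∖ U = {β} — both open, so U is clopen.
  U = {β, γ, δ, ε}, X ∖ U = ∅ — both open, so U is clopen.
Nontrivial clopen(s) exist: e.g. {γ, δ, ε}. So (X, τ) is disconnected.
Compute connected components by grouping points that agree on all clopens:
  component: {β}
  component: {γ, δ, ε}


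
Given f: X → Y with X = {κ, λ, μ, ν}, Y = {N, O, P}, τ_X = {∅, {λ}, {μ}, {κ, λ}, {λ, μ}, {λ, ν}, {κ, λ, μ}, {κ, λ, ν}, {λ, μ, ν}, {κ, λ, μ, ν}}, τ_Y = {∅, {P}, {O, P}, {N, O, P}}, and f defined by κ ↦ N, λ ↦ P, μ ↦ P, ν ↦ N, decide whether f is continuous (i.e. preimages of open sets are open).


f IS continuous.

Compute f^{-1}(U) for each U ∈ τ_Y:
  U = ∅: f^{-1}(U) = ∅ ∈ τ_X ✓.
  U = {P}: f^{-1}(U) = {λ, μ} ∈ τ_X ✓.
  U = {O, P}: f^{-1}(U) = {λ, μ} ∈ τ_X ✓.
  U = {N, O, P}: f^{-1}(U) = {κ, λ, μ, ν} ∈ τ_X ✓.
Every preimage lies in τ_X, so f IS continuous.


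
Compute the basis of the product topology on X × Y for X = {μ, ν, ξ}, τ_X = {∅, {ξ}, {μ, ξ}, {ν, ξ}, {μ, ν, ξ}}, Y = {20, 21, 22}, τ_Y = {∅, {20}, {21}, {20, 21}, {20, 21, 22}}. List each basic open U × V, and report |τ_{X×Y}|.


Basis B = {∅ × ∅, {ξ} × {20}, {ξ} × {21}, {μ, ξ} × {20}, {μ, ξ} × {21}, {ν, ξ} × {20}, {ν, ξ} × {21}, {ξ} × {20, 21}, {μ, ν, ξ} × {20}, {μ, ν, ξ} × {21}, {ξ} × {20, 21, 22}, {μ, ξ} × {20, 21}, {ν, ξ} × {20, 21}, {μ, ξ} × {20, 21, 22}, {μ, ν, ξ} × {20, 21}, {ν, ξ} × {20, 21, 22}, {μ, ν, ξ} × {20, 21, 22}}; |τ_{X×Y}| = 50.

Enumerate products U × V with U ∈ τ_X, V ∈ τ_Y (deduplicated):
  ∅ × ∅ = {} (∅)
  {ξ} × {20} = {(ξ,20)}
  {ξ} × {21} = {(ξ,21)}
  {μ, ξ} × {20} = {(μ,20), (ξ,20)}
  {μ, ξ} × {21} = {(μ,21), (ξ,21)}
  {ν, ξ} × {20} = {(ν,20), (ξ,20)}
  {ν, ξ} × {21} = {(ν,21), (ξ,21)}
  {ξ} × {20, 21} = {(ξ,20), (ξ,21)}
  {μ, ν, ξ} × {20} = {(μ,20), (ν,20), (ξ,20)}
  {μ, ν, ξ} × {21} = {(μ,21), (ν,21), (ξ,21)}
  {ξ} × {20, 21, 22} = {(ξ,20), (ξ,21), (ξ,22)}
  {μ, ξ} × {20, 21} = {(μ,20), (μ,21), (ξ,20), (ξ,21)}
  {ν, ξ} × {20, 21} = {(ν,20), (ν,21), (ξ,20), (ξ,21)}
  {μ, ξ} × {20, 21, 22} = {(μ,20), (μ,21), (μ,22), (ξ,20), (ξ,21), (ξ,22)}
  {μ, ν, ξ} × {20, 21} = {(μ,20), (μ,21), (ν,20), (ν,21), (ξ,20), (ξ,21)}
  {ν, ξ} × {20, 21, 22} = {(ν,20), (ν,21), (ν,22), (ξ,20), (ξ,21), (ξ,22)}
  {μ, ν, ξ} × {20, 21, 22} = {(μ,20), (μ,21), (μ,22), (ν,20), (ν,21), (ν,22), (ξ,20), (ξ,21), (ξ,22)}
These 17 distinct sets form the basis B.
Close under arbitrary unions to get τ_{X×Y}; counting gives |τ_{X×Y}| = 50.


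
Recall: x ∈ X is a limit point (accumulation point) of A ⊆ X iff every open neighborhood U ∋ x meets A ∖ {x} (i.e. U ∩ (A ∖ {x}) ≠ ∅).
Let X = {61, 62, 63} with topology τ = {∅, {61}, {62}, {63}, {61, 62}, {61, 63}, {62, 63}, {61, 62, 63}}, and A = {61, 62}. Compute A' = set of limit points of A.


A' = ∅

For each x ∈ X, list the open sets U ∈ τ with x ∈ U, then check whether U ∩ (A ∖ {x}) ≠ ∅ for every such U.
  x = 61: open {61} ∋ x has {61} ∩ (A ∖ {61}) = ∅, so x is NOT a limit point.
  x = 62: open {62} ∋ x has {62} ∩ (A ∖ {62}) = ∅, so x is NOT a limit point.
  x = 63: open {63} ∋ x has {63} ∩ (A ∖ {63}) = ∅, so x is NOT a limit point.
Collecting: A' = ∅.


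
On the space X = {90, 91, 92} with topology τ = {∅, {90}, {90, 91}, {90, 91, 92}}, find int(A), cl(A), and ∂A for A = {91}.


int(A) = ∅, cl(A) = {91, 92}, ∂A = {91, 92}.

Closed sets in (X, τ) are complements of opens:
  closed(X, τ) = {∅, {92}, {91, 92}, {90, 91, 92}}.
int(A) = ⋃ {U ∈ τ : U ⊆ A}. Opens contained in A: ∅.
Taking the union of these: int(A) = ∅.
cl(A) = ⋂ {C closed : A ⊆ C}. Closed sets containing A: {91, 92}, {90, 91, 92}.
Intersecting these: cl(A) = {91, 92}.
∂A = cl(A) ∖ int(A) = {91, 92} ∖ ∅ = {91, 92}.


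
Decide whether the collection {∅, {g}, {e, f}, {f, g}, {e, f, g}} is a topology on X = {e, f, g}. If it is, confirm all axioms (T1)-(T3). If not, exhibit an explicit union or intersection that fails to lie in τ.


τ is NOT a topology on X.

Axiom (T1): ∅ ∈ τ? Yes; X ∈ τ? Yes.
Axiom (T2/T3): check pairwise unions and intersections of members of τ.
Counterexample for (T3): {e, f} ∩ {f, g} = {f} ∉ τ. Therefore τ is NOT a topology.


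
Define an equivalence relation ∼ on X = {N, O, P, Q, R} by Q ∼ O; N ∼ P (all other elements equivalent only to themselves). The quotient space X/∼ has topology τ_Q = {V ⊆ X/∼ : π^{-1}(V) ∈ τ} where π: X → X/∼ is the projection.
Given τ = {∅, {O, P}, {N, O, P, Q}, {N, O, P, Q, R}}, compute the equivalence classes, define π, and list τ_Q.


X/∼ = {[N=P], [O=Q], [R]}; |τ_Q| = 3.

Equivalence classes: [N=P], [O=Q], [R].
Quotient map π: X → X/∼ sends N ↦ [N=P], O ↦ [O=Q], P ↦ [N=P], Q ↦ [O=Q], R ↦ [R].
For each subset V ⊆ X/∼, compute π^{-1}(V) ⊆ X and check whether π^{-1}(V) ∈ τ. V is open in τ_Q iff π^{-1}(V) ∈ τ.
  V = {}: π^{-1}(V) = ∅ ∈ τ ✓.
  V = {[N=P]}: π^{-1}(V) = {N, P} ∉ τ ✗.
  V = {[O=Q]}: π^{-1}(V) = {O, Q} ∉ τ ✗.
  V = {[N=P], [O=Q]}: π^{-1}(V) = {N, O, P, Q} ∈ τ ✓.
  V = {[R]}: π^{-1}(V) = {R} ∉ τ ✗.
  V = {[N=P], [R]}: π^{-1}(V) = {N, P, R} ∉ τ ✗.
  V = {[O=Q], [R]}: π^{-1}(V) = {O, Q, R} ∉ τ ✗.
  V = {[N=P], [O=Q], [R]}: π^{-1}(V) = {N, O, P, Q, R} ∈ τ ✓.
Open sets in the quotient: τ_Q = {{}, {[N=P], [O=Q]}, {[N=P], [O=Q], [R]}} (3 elements).


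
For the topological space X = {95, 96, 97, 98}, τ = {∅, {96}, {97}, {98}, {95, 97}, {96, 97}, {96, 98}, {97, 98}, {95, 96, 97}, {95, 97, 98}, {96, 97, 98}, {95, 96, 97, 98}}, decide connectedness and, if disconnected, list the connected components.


(X, τ) is disconnected; components = [{96}, {98}, {95, 97}].

Find clopen sets (U ∈ τ with X ∖ U ∈ τ):
  U = ∅, X ∖ U = {95, 96, 97, 98} — both open, so U is clopen.
  U = {96}, X ∖ U = {95, 97, 98} — both open, so U is clopen.
  U = {98}, X ∖ U = {95, 96, 97} — both open, so U is clopen.
  U = {95, 97}, X ∖ U = {96, 98} — both open, so U is clopen.
  U = {96, 98}, X ∖ U = {95, 97} — both open, so U is clopen.
  U = {95, 96, 97}, X ∖ U = {98} — both open, so U is clopen.
  U = {95, 97, 98}, X ∖ U = {96} — both open, so U is clopen.
  U = {95, 96, 97, 98}, X ∖ U = ∅ — both open, so U is clopen.
Nontrivial clopen(s) exist: e.g. {95, 97, 98}. So (X, τ) is disconnected.
Compute connected components by grouping points that agree on all clopens:
  component: {96}
  component: {98}
  component: {95, 97}


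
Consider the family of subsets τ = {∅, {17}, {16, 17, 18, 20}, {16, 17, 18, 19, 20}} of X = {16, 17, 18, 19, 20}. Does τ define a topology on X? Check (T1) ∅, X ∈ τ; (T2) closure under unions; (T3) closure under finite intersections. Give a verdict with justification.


τ IS a topology on X.

Axiom (T1): ∅ ∈ τ? Yes; X ∈ τ? Yes.
Axiom (T2/T3): check pairwise unions and intersections of members of τ.
All pairwise intersections and unions checked — each lies in τ. Therefore τ satisfies (T1), (T2), (T3): it IS a topology on X.


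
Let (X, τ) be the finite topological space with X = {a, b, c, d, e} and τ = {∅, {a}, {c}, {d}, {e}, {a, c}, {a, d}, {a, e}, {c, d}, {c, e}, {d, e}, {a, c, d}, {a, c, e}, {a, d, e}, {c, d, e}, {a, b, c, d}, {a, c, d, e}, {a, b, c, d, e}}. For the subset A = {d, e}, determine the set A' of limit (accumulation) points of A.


A' = {b}

For each x ∈ X, list the open sets U ∈ τ with x ∈ U, then check whether U ∩ (A ∖ {x}) ≠ ∅ for every such U.
  x = a: open {a} ∋ x has {a} ∩ (A ∖ {a}) = ∅, so x is NOT a limit point.
  x = b: opens ∋ x are {a, b, c, d}, {a, b, c, d, e}; each meets A ∖ {b}, so x IS a limit point.
  x = c: open {c} ∋ x has {c} ∩ (A ∖ {c}) = ∅, so x is NOT a limit point.
  x = d: open {d} ∋ x has {d} ∩ (A ∖ {d}) = ∅, so x is NOT a limit point.
  x = e: open {e} ∋ x has {e} ∩ (A ∖ {e}) = ∅, so x is NOT a limit point.
Collecting: A' = {b}.


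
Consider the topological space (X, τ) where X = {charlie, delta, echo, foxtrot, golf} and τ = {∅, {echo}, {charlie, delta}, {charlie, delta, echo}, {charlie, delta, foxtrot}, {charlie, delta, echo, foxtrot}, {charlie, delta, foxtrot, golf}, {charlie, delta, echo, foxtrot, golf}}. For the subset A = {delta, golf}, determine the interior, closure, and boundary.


int(A) = ∅, cl(A) = {charlie, delta, foxtrot, golf}, ∂A = {charlie, delta, foxtrot, golf}.

Closed sets in (X, τ) are complements of opens:
  closed(X, τ) = {∅, {echo}, {golf}, {echo, golf}, {foxtrot, golf}, {echo, foxtrot, golf}, {charlie, delta, foxtrot, golf}, {charlie, delta, echo, foxtrot, golf}}.
int(A) = ⋃ {U ∈ τ : U ⊆ A}. Opens contained in A: ∅.
Taking the union of these: int(A) = ∅.
cl(A) = ⋂ {C closed : A ⊆ C}. Closed sets containing A: {charlie, delta, foxtrot, golf}, {charlie, delta, echo, foxtrot, golf}.
Intersecting these: cl(A) = {charlie, delta, foxtrot, golf}.
∂A = cl(A) ∖ int(A) = {charlie, delta, foxtrot, golf} ∖ ∅ = {charlie, delta, foxtrot, golf}.


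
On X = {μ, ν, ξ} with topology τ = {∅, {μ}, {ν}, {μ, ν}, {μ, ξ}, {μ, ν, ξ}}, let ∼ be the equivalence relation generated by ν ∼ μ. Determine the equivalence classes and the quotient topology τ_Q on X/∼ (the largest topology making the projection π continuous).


X/∼ = {[μ=ν], [ξ]}; |τ_Q| = 3.

Equivalence classes: [μ=ν], [ξ].
Quotient map π: X → X/∼ sends μ ↦ [μ=ν], ν ↦ [μ=ν], ξ ↦ [ξ].
For each subset V ⊆ X/∼, compute π^{-1}(V) ⊆ X and check whether π^{-1}(V) ∈ τ. V is open in τ_Q iff π^{-1}(V) ∈ τ.
  V = {}: π^{-1}(V) = ∅ ∈ τ ✓.
  V = {[μ=ν]}: π^{-1}(V) = {μ, ν} ∈ τ ✓.
  V = {[ξ]}: π^{-1}(V) = {ξ} ∉ τ ✗.
  V = {[μ=ν], [ξ]}: π^{-1}(V) = {μ, ν, ξ} ∈ τ ✓.
Open sets in the quotient: τ_Q = {{}, {[μ=ν]}, {[μ=ν], [ξ]}} (3 elements).


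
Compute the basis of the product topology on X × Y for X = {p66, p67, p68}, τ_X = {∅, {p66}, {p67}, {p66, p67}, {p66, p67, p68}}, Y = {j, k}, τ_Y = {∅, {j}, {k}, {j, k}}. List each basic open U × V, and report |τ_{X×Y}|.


Basis B = {∅ × ∅, {p66} × {j}, {p66} × {k}, {p67} × {j}, {p67} × {k}, {p66} × {j, k}, {p66, p67} × {j}, {p66, p67} × {k}, {p67} × {j, k}, {p66, p67, p68} × {j}, {p66, p67, p68} × {k}, {p66, p67} × {j, k}, {p66, p67, p68} × {j, k}}; |τ_{X×Y}| = 25.

Enumerate products U × V with U ∈ τ_X, V ∈ τ_Y (deduplicated):
  ∅ × ∅ = {} (∅)
  {p66} × {j} = {(p66,j)}
  {p66} × {k} = {(p66,k)}
  {p67} × {j} = {(p67,j)}
  {p67} × {k} = {(p67,k)}
  {p66} × {j, k} = {(p66,j), (p66,k)}
  {p66, p67} × {j} = {(p66,j), (p67,j)}
  {p66, p67} × {k} = {(p66,k), (p67,k)}
  {p67} × {j, k} = {(p67,j), (p67,k)}
  {p66, p67, p68} × {j} = {(p66,j), (p67,j), (p68,j)}
  {p66, p67, p68} × {k} = {(p66,k), (p67,k), (p68,k)}
  {p66, p67} × {j, k} = {(p66,j), (p66,k), (p67,j), (p67,k)}
  {p66, p67, p68} × {j, k} = {(p66,j), (p66,k), (p67,j), (p67,k), (p68,j), (p68,k)}
These 13 distinct sets form the basis B.
Close under arbitrary unions to get τ_{X×Y}; counting gives |τ_{X×Y}| = 25.


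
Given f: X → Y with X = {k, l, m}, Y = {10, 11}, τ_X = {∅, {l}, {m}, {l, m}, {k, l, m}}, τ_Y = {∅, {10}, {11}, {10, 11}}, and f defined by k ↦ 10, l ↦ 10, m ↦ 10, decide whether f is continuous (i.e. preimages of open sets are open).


f IS continuous.

Compute f^{-1}(U) for each U ∈ τ_Y:
  U = ∅: f^{-1}(U) = ∅ ∈ τ_X ✓.
  U = {10}: f^{-1}(U) = {k, l, m} ∈ τ_X ✓.
  U = {11}: f^{-1}(U) = ∅ ∈ τ_X ✓.
  U = {10, 11}: f^{-1}(U) = {k, l, m} ∈ τ_X ✓.
Every preimage lies in τ_X, so f IS continuous.


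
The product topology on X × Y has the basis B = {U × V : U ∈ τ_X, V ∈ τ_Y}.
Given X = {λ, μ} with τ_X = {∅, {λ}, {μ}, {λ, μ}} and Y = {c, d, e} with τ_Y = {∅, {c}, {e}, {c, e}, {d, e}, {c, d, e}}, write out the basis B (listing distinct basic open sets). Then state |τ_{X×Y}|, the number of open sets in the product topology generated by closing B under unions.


Basis B = {∅ × ∅, {λ} × {c}, {λ} × {e}, {μ} × {c}, {μ} × {e}, {λ} × {c, e}, {λ, μ} × {c}, {λ} × {d, e}, {λ, μ} × {e}, {μ} × {c, e}, {μ} × {d, e}, {λ} × {c, d, e}, {μ} × {c, d, e}, {λ, μ} × {c, e}, {λ, μ} × {d, e}, {λ, μ} × {c, d, e}}; |τ_{X×Y}| = 36.

Enumerate products U × V with U ∈ τ_X, V ∈ τ_Y (deduplicated):
  ∅ × ∅ = {} (∅)
  {λ} × {c} = {(λ,c)}
  {λ} × {e} = {(λ,e)}
  {μ} × {c} = {(μ,c)}
  {μ} × {e} = {(μ,e)}
  {λ} × {c, e} = {(λ,c), (λ,e)}
  {λ, μ} × {c} = {(λ,c), (μ,c)}
  {λ} × {d, e} = {(λ,d), (λ,e)}
  {λ, μ} × {e} = {(λ,e), (μ,e)}
  {μ} × {c, e} = {(μ,c), (μ,e)}
  {μ} × {d, e} = {(μ,d), (μ,e)}
  {λ} × {c, d, e} = {(λ,c), (λ,d), (λ,e)}
  {μ} × {c, d, e} = {(μ,c), (μ,d), (μ,e)}
  {λ, μ} × {c, e} = {(λ,c), (λ,e), (μ,c), (μ,e)}
  {λ, μ} × {d, e} = {(λ,d), (λ,e), (μ,d), (μ,e)}
  {λ, μ} × {c, d, e} = {(λ,c), (λ,d), (λ,e), (μ,c), (μ,d), (μ,e)}
These 16 distinct sets form the basis B.
Close under arbitrary unions to get τ_{X×Y}; counting gives |τ_{X×Y}| = 36.


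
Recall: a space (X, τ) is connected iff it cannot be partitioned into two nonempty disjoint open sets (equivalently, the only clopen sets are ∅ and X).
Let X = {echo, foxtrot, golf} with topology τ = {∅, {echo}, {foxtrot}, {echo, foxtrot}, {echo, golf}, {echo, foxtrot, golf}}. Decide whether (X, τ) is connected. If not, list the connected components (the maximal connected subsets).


(X, τ) is disconnected; components = [{foxtrot}, {echo, golf}].

Find clopen sets (U ∈ τ with X ∖ U ∈ τ):
  U = ∅, X ∖ U = {echo, foxtrot, golf} — both open, so U is clopen.
  U = {foxtrot}, X ∖ U = {echo, golf} — both open, so U is clopen.
  U = {echo, golf}, X ∖ U = {foxtrot} — both open, so U is clopen.
  U = {echo, foxtrot, golf}, X ∖ U = ∅ — both open, so U is clopen.
Nontrivial clopen(s) exist: e.g. {echo, golf}. So (X, τ) is disconnected.
Compute connected components by grouping points that agree on all clopens:
  component: {foxtrot}
  component: {echo, golf}


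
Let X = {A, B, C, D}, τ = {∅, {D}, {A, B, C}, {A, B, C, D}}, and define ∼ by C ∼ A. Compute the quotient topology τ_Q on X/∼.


X/∼ = {[A=C], [B], [D]}; |τ_Q| = 4.

Equivalence classes: [A=C], [B], [D].
Quotient map π: X → X/∼ sends A ↦ [A=C], B ↦ [B], C ↦ [A=C], D ↦ [D].
For each subset V ⊆ X/∼, compute π^{-1}(V) ⊆ X and check whether π^{-1}(V) ∈ τ. V is open in τ_Q iff π^{-1}(V) ∈ τ.
  V = {}: π^{-1}(V) = ∅ ∈ τ ✓.
  V = {[A=C]}: π^{-1}(V) = {A, C} ∉ τ ✗.
  V = {[B]}: π^{-1}(V) = {B} ∉ τ ✗.
  V = {[A=C], [B]}: π^{-1}(V) = {A, B, C} ∈ τ ✓.
  V = {[D]}: π^{-1}(V) = {D} ∈ τ ✓.
  V = {[A=C], [D]}: π^{-1}(V) = {A, C, D} ∉ τ ✗.
  V = {[B], [D]}: π^{-1}(V) = {B, D} ∉ τ ✗.
  V = {[A=C], [B], [D]}: π^{-1}(V) = {A, B, C, D} ∈ τ ✓.
Open sets in the quotient: τ_Q = {{}, {[A=C], [B]}, {[D]}, {[A=C], [B], [D]}} (4 elements).


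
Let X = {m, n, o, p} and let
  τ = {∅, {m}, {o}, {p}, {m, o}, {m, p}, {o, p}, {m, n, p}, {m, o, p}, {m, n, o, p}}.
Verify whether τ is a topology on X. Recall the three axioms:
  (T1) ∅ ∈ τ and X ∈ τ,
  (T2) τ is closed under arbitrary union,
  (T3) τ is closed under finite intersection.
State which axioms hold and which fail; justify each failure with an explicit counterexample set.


τ IS a topology on X.

Axiom (T1): ∅ ∈ τ? Yes; X ∈ τ? Yes.
Axiom (T2/T3): check pairwise unions and intersections of members of τ.
All pairwise intersections and unions checked — each lies in τ. Therefore τ satisfies (T1), (T2), (T3): it IS a topology on X.


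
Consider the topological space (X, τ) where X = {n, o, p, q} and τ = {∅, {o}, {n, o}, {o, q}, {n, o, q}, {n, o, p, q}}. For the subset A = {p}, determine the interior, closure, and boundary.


int(A) = ∅, cl(A) = {p}, ∂A = {p}.

Closed sets in (X, τ) are complements of opens:
  closed(X, τ) = {∅, {p}, {n, p}, {p, q}, {n, p, q}, {n, o, p, q}}.
int(A) = ⋃ {U ∈ τ : U ⊆ A}. Opens contained in A: ∅.
Taking the union of these: int(A) = ∅.
cl(A) = ⋂ {C closed : A ⊆ C}. Closed sets containing A: {p}, {n, p}, {p, q}, {n, p, q}, {n, o, p, q}.
Intersecting these: cl(A) = {p}.
∂A = cl(A) ∖ int(A) = {p} ∖ ∅ = {p}.


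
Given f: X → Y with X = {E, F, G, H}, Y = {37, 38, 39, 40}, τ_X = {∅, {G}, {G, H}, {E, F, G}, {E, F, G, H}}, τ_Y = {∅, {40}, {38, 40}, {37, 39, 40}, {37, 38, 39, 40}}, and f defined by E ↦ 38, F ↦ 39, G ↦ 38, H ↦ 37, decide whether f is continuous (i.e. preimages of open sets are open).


f is NOT continuous.

Compute f^{-1}(U) for each U ∈ τ_Y:
  U = ∅: f^{-1}(U) = ∅ ∈ τ_X ✓.
  U = {40}: f^{-1}(U) = ∅ ∈ τ_X ✓.
  U = {38, 40}: f^{-1}(U) = {E, G} ∉ τ_X ✗.
  U = {37, 39, 40}: f^{-1}(U) = {F, H} ∉ τ_X ✗.
  U = {37, 38, 39, 40}: f^{-1}(U) = {E, F, G, H} ∈ τ_X ✓.
Found U = {38, 40} with f^{-1}(U) = {E, G} not in τ_X. Therefore f is NOT continuous.


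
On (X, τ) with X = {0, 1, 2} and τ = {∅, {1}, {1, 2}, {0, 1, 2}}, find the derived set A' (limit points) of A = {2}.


A' = {0}

For each x ∈ X, list the open sets U ∈ τ with x ∈ U, then check whether U ∩ (A ∖ {x}) ≠ ∅ for every such U.
  x = 0: opens ∋ x are {0, 1, 2}; each meets A ∖ {0}, so x IS a limit point.
  x = 1: open {1} ∋ x has {1} ∩ (A ∖ {1}) = ∅, so x is NOT a limit point.
  x = 2: open {1, 2} ∋ x has {1, 2} ∩ (A ∖ {2}) = ∅, so x is NOT a limit point.
Collecting: A' = {0}.


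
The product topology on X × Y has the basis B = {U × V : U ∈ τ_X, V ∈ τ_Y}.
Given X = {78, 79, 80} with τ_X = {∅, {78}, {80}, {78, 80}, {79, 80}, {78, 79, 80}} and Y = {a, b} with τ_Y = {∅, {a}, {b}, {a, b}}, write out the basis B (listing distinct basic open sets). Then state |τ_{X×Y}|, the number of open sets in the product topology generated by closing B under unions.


Basis B = {∅ × ∅, {78} × {a}, {78} × {b}, {80} × {a}, {80} × {b}, {78} × {a, b}, {78, 80} × {a}, {78, 80} × {b}, {79, 80} × {a}, {79, 80} × {b}, {80} × {a, b}, {78, 79, 80} × {a}, {78, 79, 80} × {b}, {78, 80} × {a, b}, {79, 80} × {a, b}, {78, 79, 80} × {a, b}}; |τ_{X×Y}| = 36.

Enumerate products U × V with U ∈ τ_X, V ∈ τ_Y (deduplicated):
  ∅ × ∅ = {} (∅)
  {78} × {a} = {(78,a)}
  {78} × {b} = {(78,b)}
  {80} × {a} = {(80,a)}
  {80} × {b} = {(80,b)}
  {78} × {a, b} = {(78,a), (78,b)}
  {78, 80} × {a} = {(78,a), (80,a)}
  {78, 80} × {b} = {(78,b), (80,b)}
  {79, 80} × {a} = {(79,a), (80,a)}
  {79, 80} × {b} = {(79,b), (80,b)}
  {80} × {a, b} = {(80,a), (80,b)}
  {78, 79, 80} × {a} = {(78,a), (79,a), (80,a)}
  {78, 79, 80} × {b} = {(78,b), (79,b), (80,b)}
  {78, 80} × {a, b} = {(78,a), (78,b), (80,a), (80,b)}
  {79, 80} × {a, b} = {(79,a), (79,b), (80,a), (80,b)}
  {78, 79, 80} × {a, b} = {(78,a), (78,b), (79,a), (79,b), (80,a), (80,b)}
These 16 distinct sets form the basis B.
Close under arbitrary unions to get τ_{X×Y}; counting gives |τ_{X×Y}| = 36.


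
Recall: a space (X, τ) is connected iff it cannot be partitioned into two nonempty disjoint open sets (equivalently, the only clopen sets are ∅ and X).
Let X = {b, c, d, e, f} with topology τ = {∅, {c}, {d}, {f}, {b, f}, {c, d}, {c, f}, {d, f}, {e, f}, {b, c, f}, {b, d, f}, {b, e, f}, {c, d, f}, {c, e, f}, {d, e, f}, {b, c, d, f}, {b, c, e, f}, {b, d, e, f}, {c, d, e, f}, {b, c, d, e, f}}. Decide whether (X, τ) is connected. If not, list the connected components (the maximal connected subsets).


(X, τ) is disconnected; components = [{c}, {d}, {b, e, f}].

Find clopen sets (U ∈ τ with X ∖ U ∈ τ):
  U = ∅, X ∖ U = {b, c, d, e, f} — both open, so U is clopen.
  U = {c}, X ∖ U = {b, d, e, f} — both open, so U is clopen.
  U = {d}, X ∖ U = {b, c, e, f} — both open, so U is clopen.
  U = {c, d}, X ∖ U = {b, e, f} — both open, so U is clopen.
  U = {b, e, f}, X ∖ U = {c, d} — both open, so U is clopen.
  U = {b, c, e, f}, X ∖ U = {d} — both open, so U is clopen.
  U = {b, d, e, f}, X ∖ U = {c} — both open, so U is clopen.
  U = {b, c, d, e, f}, X ∖ U = ∅ — both open, so U is clopen.
Nontrivial clopen(s) exist: e.g. {b, e, f}. So (X, τ) is disconnected.
Compute connected components by grouping points that agree on all clopens:
  component: {c}
  component: {d}
  component: {b, e, f}
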